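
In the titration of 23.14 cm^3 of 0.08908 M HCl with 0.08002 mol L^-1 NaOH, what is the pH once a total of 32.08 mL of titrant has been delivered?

n(acid) = 0.08908 x 0.02314 = 0.002061 mol; n(NaOH) added = 0.08002 x 0.03208 = 0.002567 mol.
Base is in excess by 0.002567 - 0.002061 = 0.0005057 mol in a total volume of 0.05522 L.
[OH^-] = 0.0005057/0.05522 = 0.009158 M, so pOH = 2.04 and pH = 14.00 - 2.04 = 11.96.

11.96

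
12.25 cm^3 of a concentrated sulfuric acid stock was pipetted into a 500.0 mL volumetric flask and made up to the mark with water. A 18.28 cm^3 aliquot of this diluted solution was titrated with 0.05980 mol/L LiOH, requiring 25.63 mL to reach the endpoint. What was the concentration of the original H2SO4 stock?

n(LiOH) = 0.05980 x 0.02563 = 0.001533 mol.
n(H2SO4) in the aliquot = 0.001533 x 1/2 = 0.0007663 mol.
[diluted H2SO4] = 0.0007663 / 0.01828 = 0.04192 M.
Dilution factor = 500.0/12.25 = 40.82, so [stock] = 0.04192 x 40.82 = 1.71 M.

1.71 M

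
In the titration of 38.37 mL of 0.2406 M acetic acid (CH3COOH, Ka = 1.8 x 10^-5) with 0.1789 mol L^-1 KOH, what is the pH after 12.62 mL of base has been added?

4.25

Initial n(CH3COOH) = 0.2406 x 0.03837 = 0.009232 mol.
n(KOH) added = 0.1789 x 0.01262 = 0.002258 mol, converting that many moles of CH3COOH to CH3COO-.
Remaining n(CH3COOH) = 0.006974 mol; n(CH3COO-) = 0.002258 mol.
By Henderson-Hasselbalch, pH = pKa + log([A^-]/[HA]) = 4.74 + log(0.002258/0.006974) = 4.74 + (-0.49) = 4.25.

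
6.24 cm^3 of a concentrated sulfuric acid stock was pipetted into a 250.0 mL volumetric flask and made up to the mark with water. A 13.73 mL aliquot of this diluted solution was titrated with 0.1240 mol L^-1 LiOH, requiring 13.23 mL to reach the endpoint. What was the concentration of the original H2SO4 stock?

n(LiOH) = 0.1240 x 0.01323 = 0.001641 mol.
n(H2SO4) in the aliquot = 0.001641 x 1/2 = 0.0008203 mol.
[diluted H2SO4] = 0.0008203 / 0.01373 = 0.05974 M.
Dilution factor = 250.0/6.240 = 40.06, so [stock] = 0.05974 x 40.06 = 2.39 M.

2.39 M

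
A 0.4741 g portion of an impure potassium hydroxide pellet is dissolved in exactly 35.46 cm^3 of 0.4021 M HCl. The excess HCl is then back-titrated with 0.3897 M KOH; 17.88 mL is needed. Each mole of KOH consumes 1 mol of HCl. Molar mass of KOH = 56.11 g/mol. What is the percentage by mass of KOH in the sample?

Total n(HCl) added = 0.4021 x 0.03546 = 0.01426 mol.
n(KOH) used = 0.3897 x 0.01788 = 0.006968 mol, which equals the excess n(HCl).
So n(HCl) consumed by the sample = 0.01426 - 0.006968 = 0.007291 mol.
n(KOH) = 0.007291 / 1 = 0.007291 mol.
mass KOH = 0.007291 x 56.11 = 0.4091 g, so %KOH = 0.4091/0.4741 x 100 = 86.3%.

86.3%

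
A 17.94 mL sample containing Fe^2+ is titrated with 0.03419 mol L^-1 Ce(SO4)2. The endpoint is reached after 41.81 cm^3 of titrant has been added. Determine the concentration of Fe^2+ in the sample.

n(Ce(SO4)2) = 0.03419 x 0.04181 = 0.001429 mol.
From the balanced equation, 1 mol Ce(SO4)2 reacts with 1 mol Fe^2+, so n(Fe^2+) = 0.001429 x 1/1 = 0.001429 mol.
[Fe^2+] = 0.001429 / 0.01794 L = 0.0797 M.

0.0797 M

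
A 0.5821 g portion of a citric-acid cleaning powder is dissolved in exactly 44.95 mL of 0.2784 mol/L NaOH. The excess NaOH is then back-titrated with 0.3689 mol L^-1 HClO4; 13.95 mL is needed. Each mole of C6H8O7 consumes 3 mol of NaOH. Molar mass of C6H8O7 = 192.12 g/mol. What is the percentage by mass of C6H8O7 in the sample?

Total n(NaOH) added = 0.2784 x 0.04495 = 0.01251 mol.
n(HClO4) used = 0.3689 x 0.01395 = 0.005146 mol, which equals the excess n(NaOH).
So n(NaOH) consumed by the sample = 0.01251 - 0.005146 = 0.007368 mol.
n(C6H8O7) = 0.007368 / 3 = 0.002456 mol.
mass C6H8O7 = 0.002456 x 192.12 = 0.4718 g, so %C6H8O7 = 0.4718/0.5821 x 100 = 81.1%.

81.1%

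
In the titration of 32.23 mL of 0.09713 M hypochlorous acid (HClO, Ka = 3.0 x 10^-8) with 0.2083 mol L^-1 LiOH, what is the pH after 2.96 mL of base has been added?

Initial n(HClO) = 0.09713 x 0.03223 = 0.003130 mol.
n(LiOH) added = 0.2083 x 0.002960 = 0.0006166 mol, converting that many moles of HClO to ClO-.
Remaining n(HClO) = 0.002514 mol; n(ClO-) = 0.0006166 mol.
By Henderson-Hasselbalch, pH = pKa + log([A^-]/[HA]) = 7.52 + log(0.0006166/0.002514) = 7.52 + (-0.61) = 6.91.

6.91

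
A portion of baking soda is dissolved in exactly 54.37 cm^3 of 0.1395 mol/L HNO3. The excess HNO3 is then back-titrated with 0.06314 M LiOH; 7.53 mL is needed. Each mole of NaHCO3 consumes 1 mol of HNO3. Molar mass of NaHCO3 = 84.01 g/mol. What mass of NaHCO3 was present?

0.597 g

Total n(HNO3) added = 0.1395 x 0.05437 = 0.007585 mol.
n(LiOH) used = 0.06314 x 0.007530 = 0.0004754 mol, which equals the excess n(HNO3).
So n(HNO3) consumed by the sample = 0.007585 - 0.0004754 = 0.007109 mol.
n(NaHCO3) = 0.007109 / 1 = 0.007109 mol.
mass = 0.007109 mol x 84.01 g/mol = 0.597 g.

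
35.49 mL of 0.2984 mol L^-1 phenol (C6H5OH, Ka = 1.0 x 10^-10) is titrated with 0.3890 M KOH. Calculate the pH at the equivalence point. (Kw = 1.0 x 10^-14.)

n(C6H5OH) = 0.2984 x 0.03549 = 0.01059 mol; V(KOH) at equivalence = 0.01059/0.3890 = 0.02722 L.
At equivalence all the acid is converted to C6H5O-; total volume = 0.03549 + 0.02722 = 0.06271 L, so [C6H5O-] = 0.01059/0.06271 = 0.1689 M.
Kb = Kw/Ka = 1.0e-14 / 1.0 x 10^-10 = 0.000100.
[OH^-] = sqrt(Kb x [C6H5O-]) = sqrt(0.000100 x 0.1689) = 0.00411 M.
pOH = 2.39, so pH = 14.00 - 2.39 = 11.61.

11.61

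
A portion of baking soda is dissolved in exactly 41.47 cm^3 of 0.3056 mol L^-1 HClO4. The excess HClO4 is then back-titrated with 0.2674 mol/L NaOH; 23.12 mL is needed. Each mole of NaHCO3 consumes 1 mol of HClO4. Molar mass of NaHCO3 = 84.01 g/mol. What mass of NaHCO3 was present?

Total n(HClO4) added = 0.3056 x 0.04147 = 0.01267 mol.
n(NaOH) used = 0.2674 x 0.02312 = 0.006182 mol, which equals the excess n(HClO4).
So n(HClO4) consumed by the sample = 0.01267 - 0.006182 = 0.006491 mol.
n(NaHCO3) = 0.006491 / 1 = 0.006491 mol.
mass = 0.006491 mol x 84.01 g/mol = 0.545 g.

0.545 g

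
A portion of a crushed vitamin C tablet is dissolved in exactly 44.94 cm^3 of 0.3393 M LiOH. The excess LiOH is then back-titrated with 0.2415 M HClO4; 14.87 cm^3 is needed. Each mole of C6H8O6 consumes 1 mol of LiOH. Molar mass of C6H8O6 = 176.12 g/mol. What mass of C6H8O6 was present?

2.05 g

Total n(LiOH) added = 0.3393 x 0.04494 = 0.01525 mol.
n(HClO4) used = 0.2415 x 0.01487 = 0.003591 mol, which equals the excess n(LiOH).
So n(LiOH) consumed by the sample = 0.01525 - 0.003591 = 0.01166 mol.
n(C6H8O6) = 0.01166 / 1 = 0.01166 mol.
mass = 0.01166 mol x 176.12 g/mol = 2.05 g.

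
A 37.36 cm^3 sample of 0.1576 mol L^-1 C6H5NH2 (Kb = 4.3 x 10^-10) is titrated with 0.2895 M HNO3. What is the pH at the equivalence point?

2.81

n(C6H5NH2) = 0.1576 x 0.03736 = 0.005888 mol; V(HNO3) at equivalence = 0.005888/0.2895 = 0.02034 L.
At equivalence the base is fully converted to C6H5NH3+; total volume = 0.05770 L, so [C6H5NH3+] = 0.005888/0.05770 = 0.1020 M.
Ka(C6H5NH3+) = Kw/Kb = 1.0e-14 / 4.3 x 10^-10 = 2.33e-5.
[H^+] = sqrt(Ka x [C6H5NH3+]) = sqrt(2.33e-5 x 0.1020) = 0.00154 M.
pH = -log(0.00154) = 2.81.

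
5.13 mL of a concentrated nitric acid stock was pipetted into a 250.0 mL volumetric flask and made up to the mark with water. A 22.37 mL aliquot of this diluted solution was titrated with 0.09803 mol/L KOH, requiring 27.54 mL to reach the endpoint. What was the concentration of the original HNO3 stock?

n(KOH) = 0.09803 x 0.02754 = 0.002700 mol.
n(HNO3) in the aliquot = 0.002700 mol.
[diluted HNO3] = 0.002700 / 0.02237 = 0.1207 M.
Dilution factor = 250.0/5.130 = 48.73, so [stock] = 0.1207 x 48.73 = 5.88 M.

5.88 M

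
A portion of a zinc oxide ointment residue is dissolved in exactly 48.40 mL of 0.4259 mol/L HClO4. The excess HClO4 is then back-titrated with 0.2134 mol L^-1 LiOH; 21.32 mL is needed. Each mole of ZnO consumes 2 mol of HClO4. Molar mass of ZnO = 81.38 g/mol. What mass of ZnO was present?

0.654 g

Total n(HClO4) added = 0.4259 x 0.04840 = 0.02061 mol.
n(LiOH) used = 0.2134 x 0.02132 = 0.004550 mol, which equals the excess n(HClO4).
So n(HClO4) consumed by the sample = 0.02061 - 0.004550 = 0.01606 mol.
n(ZnO) = 0.01606 / 2 = 0.008032 mol.
mass = 0.008032 mol x 81.38 g/mol = 0.654 g.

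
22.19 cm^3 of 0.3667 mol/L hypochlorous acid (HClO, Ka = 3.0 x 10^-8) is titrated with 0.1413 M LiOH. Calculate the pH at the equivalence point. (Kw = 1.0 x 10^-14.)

10.27

n(HClO) = 0.3667 x 0.02219 = 0.008137 mol; V(LiOH) at equivalence = 0.008137/0.1413 = 0.05759 L.
At equivalence all the acid is converted to ClO-; total volume = 0.02219 + 0.05759 = 0.07978 L, so [ClO-] = 0.008137/0.07978 = 0.1020 M.
Kb = Kw/Ka = 1.0e-14 / 3.0 x 10^-8 = 3.33e-7.
[OH^-] = sqrt(Kb x [ClO-]) = sqrt(3.33e-7 x 0.1020) = 0.000184 M.
pOH = 3.73, so pH = 14.00 - 3.73 = 10.27.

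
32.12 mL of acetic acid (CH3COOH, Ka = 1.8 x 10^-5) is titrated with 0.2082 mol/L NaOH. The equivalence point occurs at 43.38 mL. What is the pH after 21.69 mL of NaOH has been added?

4.74

21.69 mL is exactly half the equivalence volume (43.38/2), i.e. the half-equivalence point.
There, n(HA) = n(A^-), so pH = pKa = -log(1.8 x 10^-5) = 4.74.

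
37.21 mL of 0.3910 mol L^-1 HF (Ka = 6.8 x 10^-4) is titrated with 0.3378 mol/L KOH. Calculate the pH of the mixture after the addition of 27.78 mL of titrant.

3.43

Initial n(HF) = 0.3910 x 0.03721 = 0.01455 mol.
n(KOH) added = 0.3378 x 0.02778 = 0.009384 mol, converting that many moles of HF to F-.
Remaining n(HF) = 0.005165 mol; n(F-) = 0.009384 mol.
By Henderson-Hasselbalch, pH = pKa + log([A^-]/[HA]) = 3.17 + log(0.009384/0.005165) = 3.17 + (+0.26) = 3.43.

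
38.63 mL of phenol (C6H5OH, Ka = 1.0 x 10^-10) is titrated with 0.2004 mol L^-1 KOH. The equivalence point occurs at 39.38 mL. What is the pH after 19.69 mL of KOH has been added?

10.00

19.69 mL is exactly half the equivalence volume (39.38/2), i.e. the half-equivalence point.
There, n(HA) = n(A^-), so pH = pKa = -log(1.0 x 10^-10) = 10.00.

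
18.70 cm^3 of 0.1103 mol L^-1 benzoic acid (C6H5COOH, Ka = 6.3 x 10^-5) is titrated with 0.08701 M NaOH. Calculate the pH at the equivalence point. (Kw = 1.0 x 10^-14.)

n(C6H5COOH) = 0.1103 x 0.01870 = 0.002063 mol; V(NaOH) at equivalence = 0.002063/0.08701 = 0.02371 L.
At equivalence all the acid is converted to C6H5COO-; total volume = 0.01870 + 0.02371 = 0.04241 L, so [C6H5COO-] = 0.002063/0.04241 = 0.04864 M.
Kb = Kw/Ka = 1.0e-14 / 6.3 x 10^-5 = 1.59e-10.
[OH^-] = sqrt(Kb x [C6H5COO-]) = sqrt(1.59e-10 x 0.04864) = 2.78e-6 M.
pOH = 5.56, so pH = 14.00 - 5.56 = 8.44.

8.44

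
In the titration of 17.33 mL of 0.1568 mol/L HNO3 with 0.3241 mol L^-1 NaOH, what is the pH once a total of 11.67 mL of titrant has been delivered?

n(acid) = 0.1568 x 0.01733 = 0.002717 mol; n(NaOH) added = 0.3241 x 0.01167 = 0.003782 mol.
Base is in excess by 0.003782 - 0.002717 = 0.001065 mol in a total volume of 0.02900 L.
[OH^-] = 0.001065/0.02900 = 0.03672 M, so pOH = 1.44 and pH = 14.00 - 1.44 = 12.56.

12.56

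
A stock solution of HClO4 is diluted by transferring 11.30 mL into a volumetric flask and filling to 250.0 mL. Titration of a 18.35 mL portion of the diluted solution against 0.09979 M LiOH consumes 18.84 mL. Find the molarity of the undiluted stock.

2.27 M

n(LiOH) = 0.09979 x 0.01884 = 0.001880 mol.
n(HClO4) in the aliquot = 0.001880 mol.
[diluted HClO4] = 0.001880 / 0.01835 = 0.1025 M.
Dilution factor = 250.0/11.30 = 22.12, so [stock] = 0.1025 x 22.12 = 2.27 M.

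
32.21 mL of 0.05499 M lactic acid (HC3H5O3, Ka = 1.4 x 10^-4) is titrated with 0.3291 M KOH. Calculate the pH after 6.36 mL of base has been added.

11.92

n(acid) = 0.05499 x 0.03221 = 0.001771 mol; n(KOH) added = 0.3291 x 0.006360 = 0.002093 mol.
Base is in excess by 0.002093 - 0.001771 = 0.0003218 mol in a total volume of 0.03857 L.
[OH^-] = 0.0003218/0.03857 = 0.008345 M, so pOH = 2.08 and pH = 14.00 - 2.08 = 11.92.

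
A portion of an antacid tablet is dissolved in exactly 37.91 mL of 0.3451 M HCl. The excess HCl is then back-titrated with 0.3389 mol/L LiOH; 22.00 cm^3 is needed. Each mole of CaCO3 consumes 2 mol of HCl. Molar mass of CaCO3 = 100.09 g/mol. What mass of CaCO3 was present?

Total n(HCl) added = 0.3451 x 0.03791 = 0.01308 mol.
n(LiOH) used = 0.3389 x 0.02200 = 0.007456 mol, which equals the excess n(HCl).
So n(HCl) consumed by the sample = 0.01308 - 0.007456 = 0.005627 mol.
n(CaCO3) = 0.005627 / 2 = 0.002813 mol.
mass = 0.002813 mol x 100.09 g/mol = 0.282 g.

0.282 g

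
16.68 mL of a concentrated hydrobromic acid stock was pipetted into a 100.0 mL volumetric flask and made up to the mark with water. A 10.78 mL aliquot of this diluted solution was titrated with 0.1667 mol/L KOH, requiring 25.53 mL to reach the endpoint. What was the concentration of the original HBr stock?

2.37 M

n(KOH) = 0.1667 x 0.02553 = 0.004256 mol.
n(HBr) in the aliquot = 0.004256 mol.
[diluted HBr] = 0.004256 / 0.01078 = 0.3948 M.
Dilution factor = 100.0/16.68 = 5.995, so [stock] = 0.3948 x 5.995 = 2.37 M.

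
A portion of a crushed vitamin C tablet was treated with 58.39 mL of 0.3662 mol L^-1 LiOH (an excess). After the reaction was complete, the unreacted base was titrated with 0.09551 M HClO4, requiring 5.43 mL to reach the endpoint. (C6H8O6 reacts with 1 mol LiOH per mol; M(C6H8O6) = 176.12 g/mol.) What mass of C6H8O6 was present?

Total n(LiOH) added = 0.3662 x 0.05839 = 0.02138 mol.
n(HClO4) used = 0.09551 x 0.005430 = 0.0005186 mol, which equals the excess n(LiOH).
So n(LiOH) consumed by the sample = 0.02138 - 0.0005186 = 0.02086 mol.
n(C6H8O6) = 0.02086 / 1 = 0.02086 mol.
mass = 0.02086 mol x 176.12 g/mol = 3.67 g.

3.67 g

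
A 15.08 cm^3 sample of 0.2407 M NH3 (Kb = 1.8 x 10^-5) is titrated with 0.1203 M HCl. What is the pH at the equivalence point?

5.18

n(NH3) = 0.2407 x 0.01508 = 0.003630 mol; V(HCl) at equivalence = 0.003630/0.1203 = 0.03017 L.
At equivalence the base is fully converted to NH4+; total volume = 0.04525 L, so [NH4+] = 0.003630/0.04525 = 0.08021 M.
Ka(NH4+) = Kw/Kb = 1.0e-14 / 1.8 x 10^-5 = 5.56e-10.
[H^+] = sqrt(Ka x [NH4+]) = sqrt(5.56e-10 x 0.08021) = 6.68e-6 M.
pH = -log(6.68e-6) = 5.18.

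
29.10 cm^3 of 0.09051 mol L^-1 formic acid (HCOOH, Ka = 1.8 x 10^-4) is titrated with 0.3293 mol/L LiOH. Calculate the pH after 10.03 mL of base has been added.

n(acid) = 0.09051 x 0.02910 = 0.002634 mol; n(LiOH) added = 0.3293 x 0.01003 = 0.003303 mol.
Base is in excess by 0.003303 - 0.002634 = 0.0006690 mol in a total volume of 0.03913 L.
[OH^-] = 0.0006690/0.03913 = 0.01710 M, so pOH = 1.77 and pH = 14.00 - 1.77 = 12.23.

12.23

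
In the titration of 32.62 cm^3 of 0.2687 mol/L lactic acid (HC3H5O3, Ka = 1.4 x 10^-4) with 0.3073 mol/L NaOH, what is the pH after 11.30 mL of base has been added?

Initial n(HC3H5O3) = 0.2687 x 0.03262 = 0.008765 mol.
n(NaOH) added = 0.3073 x 0.01130 = 0.003472 mol, converting that many moles of HC3H5O3 to C3H5O3-.
Remaining n(HC3H5O3) = 0.005293 mol; n(C3H5O3-) = 0.003472 mol.
By Henderson-Hasselbalch, pH = pKa + log([A^-]/[HA]) = 3.85 + log(0.003472/0.005293) = 3.85 + (-0.18) = 3.67.

3.67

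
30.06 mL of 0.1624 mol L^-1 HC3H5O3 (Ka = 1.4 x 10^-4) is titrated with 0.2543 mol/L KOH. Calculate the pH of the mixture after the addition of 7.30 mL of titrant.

Initial n(HC3H5O3) = 0.1624 x 0.03006 = 0.004882 mol.
n(KOH) added = 0.2543 x 0.007300 = 0.001856 mol, converting that many moles of HC3H5O3 to C3H5O3-.
Remaining n(HC3H5O3) = 0.003025 mol; n(C3H5O3-) = 0.001856 mol.
By Henderson-Hasselbalch, pH = pKa + log([A^-]/[HA]) = 3.85 + log(0.001856/0.003025) = 3.85 + (-0.21) = 3.64.

3.64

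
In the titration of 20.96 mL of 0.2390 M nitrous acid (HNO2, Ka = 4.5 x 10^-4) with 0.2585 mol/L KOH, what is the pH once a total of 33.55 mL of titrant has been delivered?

n(acid) = 0.2390 x 0.02096 = 0.005009 mol; n(KOH) added = 0.2585 x 0.03355 = 0.008673 mol.
Base is in excess by 0.008673 - 0.005009 = 0.003663 mol in a total volume of 0.05451 L.
[OH^-] = 0.003663/0.05451 = 0.06720 M, so pOH = 1.17 and pH = 14.00 - 1.17 = 12.83.

12.83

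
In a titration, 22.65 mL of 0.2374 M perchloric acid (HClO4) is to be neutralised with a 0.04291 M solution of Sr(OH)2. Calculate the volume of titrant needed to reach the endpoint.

n(HClO4) = 0.2374 mol/L x 0.02265 L = 0.005377 mol.
The neutralisation is 2 HClO4 : 1 Sr(OH)2, so n(Sr(OH)2) = 0.005377 x 1/2 = 0.002689 mol.
V(Sr(OH)2) = 0.002689 / 0.04291 = 0.06266 L = 62.7 mL.

62.7 mL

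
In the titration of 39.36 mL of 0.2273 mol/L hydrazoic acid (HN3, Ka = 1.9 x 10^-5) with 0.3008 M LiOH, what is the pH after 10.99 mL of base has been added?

Initial n(HN3) = 0.2273 x 0.03936 = 0.008947 mol.
n(LiOH) added = 0.3008 x 0.01099 = 0.003306 mol, converting that many moles of HN3 to N3-.
Remaining n(HN3) = 0.005641 mol; n(N3-) = 0.003306 mol.
By Henderson-Hasselbalch, pH = pKa + log([A^-]/[HA]) = 4.72 + log(0.003306/0.005641) = 4.72 + (-0.23) = 4.49.

4.49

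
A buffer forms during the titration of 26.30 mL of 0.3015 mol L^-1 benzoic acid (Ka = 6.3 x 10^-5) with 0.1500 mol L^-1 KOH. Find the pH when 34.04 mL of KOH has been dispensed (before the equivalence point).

Initial n(C6H5COOH) = 0.3015 x 0.02630 = 0.007929 mol.
n(KOH) added = 0.1500 x 0.03404 = 0.005106 mol, converting that many moles of C6H5COOH to C6H5COO-.
Remaining n(C6H5COOH) = 0.002823 mol; n(C6H5COO-) = 0.005106 mol.
By Henderson-Hasselbalch, pH = pKa + log([A^-]/[HA]) = 4.20 + log(0.005106/0.002823) = 4.20 + (+0.26) = 4.46.

4.46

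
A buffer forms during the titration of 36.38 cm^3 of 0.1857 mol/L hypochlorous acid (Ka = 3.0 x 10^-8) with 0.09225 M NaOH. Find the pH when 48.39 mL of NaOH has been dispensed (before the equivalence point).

Initial n(HClO) = 0.1857 x 0.03638 = 0.006756 mol.
n(NaOH) added = 0.09225 x 0.04839 = 0.004464 mol, converting that many moles of HClO to ClO-.
Remaining n(HClO) = 0.002292 mol; n(ClO-) = 0.004464 mol.
By Henderson-Hasselbalch, pH = pKa + log([A^-]/[HA]) = 7.52 + log(0.004464/0.002292) = 7.52 + (+0.29) = 7.81.

7.81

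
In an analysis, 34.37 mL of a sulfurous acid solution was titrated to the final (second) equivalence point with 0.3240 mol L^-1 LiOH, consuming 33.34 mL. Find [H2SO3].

n(LiOH) = 0.3240 x 0.03334 = 0.01080 mol.
At the final (second) equivalence point, 2 mol OH^- react per mol H2SO3, so n(H2SO3) = 0.01080 / 2 = 0.005401 mol.
[H2SO3] = 0.005401 / 0.03437 L = 0.157 M.

0.157 M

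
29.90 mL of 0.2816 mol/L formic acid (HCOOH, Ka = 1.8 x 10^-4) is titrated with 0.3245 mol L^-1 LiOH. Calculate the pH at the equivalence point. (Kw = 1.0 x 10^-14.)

8.46

n(HCOOH) = 0.2816 x 0.02990 = 0.008420 mol; V(LiOH) at equivalence = 0.008420/0.3245 = 0.02595 L.
At equivalence all the acid is converted to HCOO-; total volume = 0.02990 + 0.02595 = 0.05585 L, so [HCOO-] = 0.008420/0.05585 = 0.1508 M.
Kb = Kw/Ka = 1.0e-14 / 1.8 x 10^-4 = 5.56e-11.
[OH^-] = sqrt(Kb x [HCOO-]) = sqrt(5.56e-11 x 0.1508) = 2.89e-6 M.
pOH = 5.54, so pH = 14.00 - 5.54 = 8.46.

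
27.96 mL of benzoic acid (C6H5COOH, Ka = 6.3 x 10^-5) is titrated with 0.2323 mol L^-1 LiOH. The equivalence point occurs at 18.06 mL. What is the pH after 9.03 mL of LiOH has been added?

9.03 mL is exactly half the equivalence volume (18.06/2), i.e. the half-equivalence point.
There, n(HA) = n(A^-), so pH = pKa = -log(6.3 x 10^-5) = 4.20.

4.20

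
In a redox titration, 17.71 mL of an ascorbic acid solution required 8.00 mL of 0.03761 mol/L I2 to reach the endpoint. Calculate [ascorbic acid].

n(I2) = 0.03761 x 0.008000 = 0.0003009 mol.
From the balanced equation, 1 mol I2 reacts with 1 mol ascorbic acid, so n(ascorbic acid) = 0.0003009 x 1/1 = 0.0003009 mol.
[ascorbic acid] = 0.0003009 / 0.01771 L = 0.0170 M.

0.0170 M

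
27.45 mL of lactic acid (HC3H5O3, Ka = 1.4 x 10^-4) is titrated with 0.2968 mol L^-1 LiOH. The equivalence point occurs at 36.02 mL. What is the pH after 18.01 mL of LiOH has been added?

18.01 mL is exactly half the equivalence volume (36.02/2), i.e. the half-equivalence point.
There, n(HA) = n(A^-), so pH = pKa = -log(1.4 x 10^-4) = 3.85.

3.85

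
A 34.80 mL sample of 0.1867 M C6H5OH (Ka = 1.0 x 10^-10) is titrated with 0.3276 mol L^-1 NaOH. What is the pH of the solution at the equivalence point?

11.54

n(C6H5OH) = 0.1867 x 0.03480 = 0.006497 mol; V(NaOH) at equivalence = 0.006497/0.3276 = 0.01983 L.
At equivalence all the acid is converted to C6H5O-; total volume = 0.03480 + 0.01983 = 0.05463 L, so [C6H5O-] = 0.006497/0.05463 = 0.1189 M.
Kb = Kw/Ka = 1.0e-14 / 1.0 x 10^-10 = 0.000100.
[OH^-] = sqrt(Kb x [C6H5O-]) = sqrt(0.000100 x 0.1189) = 0.00345 M.
pOH = 2.46, so pH = 14.00 - 2.46 = 11.54.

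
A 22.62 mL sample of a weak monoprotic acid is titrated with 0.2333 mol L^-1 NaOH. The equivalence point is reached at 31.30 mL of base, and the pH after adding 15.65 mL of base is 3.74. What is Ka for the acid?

1.8 x 10^-4

15.65 mL is half of the equivalence volume, so this is the half-equivalence point where [HA] = [A^-].
At half-equivalence pH = pKa, so pKa = 3.74.
Ka = 10^(-3.74) = 1.8 x 10^-4.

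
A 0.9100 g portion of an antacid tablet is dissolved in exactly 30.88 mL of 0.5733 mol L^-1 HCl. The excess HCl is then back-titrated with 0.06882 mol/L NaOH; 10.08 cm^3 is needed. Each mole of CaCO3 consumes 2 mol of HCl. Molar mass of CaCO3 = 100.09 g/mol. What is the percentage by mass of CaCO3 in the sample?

Total n(HCl) added = 0.5733 x 0.03088 = 0.01770 mol.
n(NaOH) used = 0.06882 x 0.01008 = 0.0006937 mol, which equals the excess n(HCl).
So n(HCl) consumed by the sample = 0.01770 - 0.0006937 = 0.01701 mol.
n(CaCO3) = 0.01701 / 2 = 0.008505 mol.
mass CaCO3 = 0.008505 x 100.09 = 0.8513 g, so %CaCO3 = 0.8513/0.9100 x 100 = 93.5%.

93.5%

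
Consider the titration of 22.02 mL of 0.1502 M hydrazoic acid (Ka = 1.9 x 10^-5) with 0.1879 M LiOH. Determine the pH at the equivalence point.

8.82

n(HN3) = 0.1502 x 0.02202 = 0.003307 mol; V(LiOH) at equivalence = 0.003307/0.1879 = 0.01760 L.
At equivalence all the acid is converted to N3-; total volume = 0.02202 + 0.01760 = 0.03962 L, so [N3-] = 0.003307/0.03962 = 0.08347 M.
Kb = Kw/Ka = 1.0e-14 / 1.9 x 10^-5 = 5.26e-10.
[OH^-] = sqrt(Kb x [N3-]) = sqrt(5.26e-10 x 0.08347) = 6.63e-6 M.
pOH = 5.18, so pH = 14.00 - 5.18 = 8.82.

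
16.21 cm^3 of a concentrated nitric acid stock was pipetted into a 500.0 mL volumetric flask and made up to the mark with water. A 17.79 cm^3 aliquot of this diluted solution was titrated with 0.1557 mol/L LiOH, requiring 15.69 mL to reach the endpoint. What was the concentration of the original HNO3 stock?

4.24 M

n(LiOH) = 0.1557 x 0.01569 = 0.002443 mol.
n(HNO3) in the aliquot = 0.002443 mol.
[diluted HNO3] = 0.002443 / 0.01779 = 0.1373 M.
Dilution factor = 500.0/16.21 = 30.85, so [stock] = 0.1373 x 30.85 = 4.24 M.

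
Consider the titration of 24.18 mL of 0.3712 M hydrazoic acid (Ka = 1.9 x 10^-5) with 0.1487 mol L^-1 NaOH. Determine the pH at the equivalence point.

8.87

n(HN3) = 0.3712 x 0.02418 = 0.008976 mol; V(NaOH) at equivalence = 0.008976/0.1487 = 0.06036 L.
At equivalence all the acid is converted to N3-; total volume = 0.02418 + 0.06036 = 0.08454 L, so [N3-] = 0.008976/0.08454 = 0.1062 M.
Kb = Kw/Ka = 1.0e-14 / 1.9 x 10^-5 = 5.26e-10.
[OH^-] = sqrt(Kb x [N3-]) = sqrt(5.26e-10 x 0.1062) = 7.48e-6 M.
pOH = 5.13, so pH = 14.00 - 5.13 = 8.87.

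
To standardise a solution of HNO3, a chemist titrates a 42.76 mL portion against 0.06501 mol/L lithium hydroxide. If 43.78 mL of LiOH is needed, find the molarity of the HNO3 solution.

0.0666 M

n(LiOH) delivered = 0.06501 x 0.04378 = 0.002846 mol.
For a 1:1 reaction, n(HNO3) = 0.002846 mol.
[HNO3] = 0.002846 mol / 0.04276 L = 0.0666 M.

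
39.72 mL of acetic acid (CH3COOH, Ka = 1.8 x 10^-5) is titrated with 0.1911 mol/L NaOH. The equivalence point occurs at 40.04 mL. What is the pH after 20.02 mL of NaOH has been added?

4.74

20.02 mL is exactly half the equivalence volume (40.04/2), i.e. the half-equivalence point.
There, n(HA) = n(A^-), so pH = pKa = -log(1.8 x 10^-5) = 4.74.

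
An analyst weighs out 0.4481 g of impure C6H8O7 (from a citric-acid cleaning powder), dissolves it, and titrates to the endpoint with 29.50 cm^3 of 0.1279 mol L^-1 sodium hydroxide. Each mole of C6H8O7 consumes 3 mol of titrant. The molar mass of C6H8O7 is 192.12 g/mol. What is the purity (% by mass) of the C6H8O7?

53.9%

n(NaOH) = 0.1279 x 0.02950 = 0.003773 mol.
n(C6H8O7) = 0.003773 / 3 = 0.001258 mol.
mass of C6H8O7 = 0.001258 x 192.12 = 0.2416 g.
% purity = 0.2416 / 0.4481 x 100 = 53.9%.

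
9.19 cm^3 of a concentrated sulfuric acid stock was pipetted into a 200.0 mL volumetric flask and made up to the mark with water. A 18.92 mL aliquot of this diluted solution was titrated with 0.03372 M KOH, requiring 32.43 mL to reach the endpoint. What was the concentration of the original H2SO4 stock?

0.629 M

n(KOH) = 0.03372 x 0.03243 = 0.001094 mol.
n(H2SO4) in the aliquot = 0.001094 x 1/2 = 0.0005468 mol.
[diluted H2SO4] = 0.0005468 / 0.01892 = 0.02890 M.
Dilution factor = 200.0/9.190 = 21.76, so [stock] = 0.02890 x 21.76 = 0.629 M.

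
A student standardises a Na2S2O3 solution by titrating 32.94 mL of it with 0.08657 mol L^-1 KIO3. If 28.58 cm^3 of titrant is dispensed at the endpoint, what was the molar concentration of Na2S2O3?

0.451 M

n(KIO3) = 0.08657 x 0.02858 = 0.002474 mol.
From the balanced equation, 1 mol KIO3 reacts with 6 mol Na2S2O3, so n(Na2S2O3) = 0.002474 x 6/1 = 0.01485 mol.
[Na2S2O3] = 0.01485 / 0.03294 L = 0.451 M.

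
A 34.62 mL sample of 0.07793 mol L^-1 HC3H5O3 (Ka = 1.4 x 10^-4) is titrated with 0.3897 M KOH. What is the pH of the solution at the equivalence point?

8.33

n(HC3H5O3) = 0.07793 x 0.03462 = 0.002698 mol; V(KOH) at equivalence = 0.002698/0.3897 = 0.006923 L.
At equivalence all the acid is converted to C3H5O3-; total volume = 0.03462 + 0.006923 = 0.04154 L, so [C3H5O3-] = 0.002698/0.04154 = 0.06494 M.
Kb = Kw/Ka = 1.0e-14 / 1.4 x 10^-4 = 7.14e-11.
[OH^-] = sqrt(Kb x [C3H5O3-]) = sqrt(7.14e-11 x 0.06494) = 2.15e-6 M.
pOH = 5.67, so pH = 14.00 - 5.67 = 8.33.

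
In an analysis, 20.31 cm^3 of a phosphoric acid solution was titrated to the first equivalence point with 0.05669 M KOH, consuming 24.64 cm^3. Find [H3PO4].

n(KOH) = 0.05669 x 0.02464 = 0.001397 mol.
At the first equivalence point, 1 mol OH^- react per mol H3PO4, so n(H3PO4) = 0.001397 / 1 = 0.001397 mol.
[H3PO4] = 0.001397 / 0.02031 L = 0.0688 M.

0.0688 M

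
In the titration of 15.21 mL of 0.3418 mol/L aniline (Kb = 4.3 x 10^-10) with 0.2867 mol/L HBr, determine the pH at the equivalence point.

2.72

n(C6H5NH2) = 0.3418 x 0.01521 = 0.005199 mol; V(HBr) at equivalence = 0.005199/0.2867 = 0.01813 L.
At equivalence the base is fully converted to C6H5NH3+; total volume = 0.03334 L, so [C6H5NH3+] = 0.005199/0.03334 = 0.1559 M.
Ka(C6H5NH3+) = Kw/Kb = 1.0e-14 / 4.3 x 10^-10 = 2.33e-5.
[H^+] = sqrt(Ka x [C6H5NH3+]) = sqrt(2.33e-5 x 0.1559) = 0.00190 M.
pH = -log(0.00190) = 2.72.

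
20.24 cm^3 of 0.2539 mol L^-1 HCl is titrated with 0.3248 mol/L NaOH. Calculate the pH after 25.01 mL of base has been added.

12.82

n(acid) = 0.2539 x 0.02024 = 0.005139 mol; n(NaOH) added = 0.3248 x 0.02501 = 0.008123 mol.
Base is in excess by 0.008123 - 0.005139 = 0.002984 mol in a total volume of 0.04525 L.
[OH^-] = 0.002984/0.04525 = 0.06595 M, so pOH = 1.18 and pH = 14.00 - 1.18 = 12.82.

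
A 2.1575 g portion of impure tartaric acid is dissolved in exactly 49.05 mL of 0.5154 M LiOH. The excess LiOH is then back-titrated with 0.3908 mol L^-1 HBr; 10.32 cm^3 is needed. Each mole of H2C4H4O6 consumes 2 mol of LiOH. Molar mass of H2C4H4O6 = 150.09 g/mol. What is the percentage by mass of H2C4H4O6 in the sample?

73.9%

Total n(LiOH) added = 0.5154 x 0.04905 = 0.02528 mol.
n(HBr) used = 0.3908 x 0.01032 = 0.004033 mol, which equals the excess n(LiOH).
So n(LiOH) consumed by the sample = 0.02528 - 0.004033 = 0.02125 mol.
n(H2C4H4O6) = 0.02125 / 2 = 0.01062 mol.
mass H2C4H4O6 = 0.01062 x 150.09 = 1.595 g, so %H2C4H4O6 = 1.595/2.1575 x 100 = 73.9%.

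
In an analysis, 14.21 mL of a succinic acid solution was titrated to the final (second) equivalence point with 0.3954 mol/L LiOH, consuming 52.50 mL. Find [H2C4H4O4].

n(LiOH) = 0.3954 x 0.05250 = 0.02076 mol.
At the final (second) equivalence point, 2 mol OH^- react per mol H2C4H4O4, so n(H2C4H4O4) = 0.02076 / 2 = 0.01038 mol.
[H2C4H4O4] = 0.01038 / 0.01421 L = 0.730 M.

0.730 M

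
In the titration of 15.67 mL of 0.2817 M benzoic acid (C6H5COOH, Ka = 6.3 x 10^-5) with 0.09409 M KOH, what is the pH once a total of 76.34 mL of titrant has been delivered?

12.48

n(acid) = 0.2817 x 0.01567 = 0.004414 mol; n(KOH) added = 0.09409 x 0.07634 = 0.007183 mol.
Base is in excess by 0.007183 - 0.004414 = 0.002769 mol in a total volume of 0.09201 L.
[OH^-] = 0.002769/0.09201 = 0.03009 M, so pOH = 1.52 and pH = 14.00 - 1.52 = 12.48.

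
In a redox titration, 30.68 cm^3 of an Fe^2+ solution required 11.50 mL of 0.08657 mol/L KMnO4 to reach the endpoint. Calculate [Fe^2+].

n(KMnO4) = 0.08657 x 0.01150 = 0.0009956 mol.
From the balanced equation, 1 mol KMnO4 reacts with 5 mol Fe^2+, so n(Fe^2+) = 0.0009956 x 5/1 = 0.004978 mol.
[Fe^2+] = 0.004978 / 0.03068 L = 0.162 M.

0.162 M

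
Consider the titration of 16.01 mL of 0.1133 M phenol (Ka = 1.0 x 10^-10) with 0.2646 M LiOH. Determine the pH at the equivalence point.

n(C6H5OH) = 0.1133 x 0.01601 = 0.001814 mol; V(LiOH) at equivalence = 0.001814/0.2646 = 0.006855 L.
At equivalence all the acid is converted to C6H5O-; total volume = 0.01601 + 0.006855 = 0.02287 L, so [C6H5O-] = 0.001814/0.02287 = 0.07933 M.
Kb = Kw/Ka = 1.0e-14 / 1.0 x 10^-10 = 0.000100.
[OH^-] = sqrt(Kb x [C6H5O-]) = sqrt(0.000100 x 0.07933) = 0.00282 M.
pOH = 2.55, so pH = 14.00 - 2.55 = 11.45.

11.45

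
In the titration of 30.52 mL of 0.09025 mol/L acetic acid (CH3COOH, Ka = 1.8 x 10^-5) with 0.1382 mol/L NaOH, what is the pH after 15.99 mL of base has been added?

5.35

Initial n(CH3COOH) = 0.09025 x 0.03052 = 0.002754 mol.
n(NaOH) added = 0.1382 x 0.01599 = 0.002210 mol, converting that many moles of CH3COOH to CH3COO-.
Remaining n(CH3COOH) = 0.0005446 mol; n(CH3COO-) = 0.002210 mol.
By Henderson-Hasselbalch, pH = pKa + log([A^-]/[HA]) = 4.74 + log(0.002210/0.0005446) = 4.74 + (+0.61) = 5.35.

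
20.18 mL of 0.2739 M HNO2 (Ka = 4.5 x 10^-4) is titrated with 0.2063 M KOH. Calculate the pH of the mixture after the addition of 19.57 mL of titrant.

Initial n(HNO2) = 0.2739 x 0.02018 = 0.005527 mol.
n(KOH) added = 0.2063 x 0.01957 = 0.004037 mol, converting that many moles of HNO2 to NO2-.
Remaining n(HNO2) = 0.001490 mol; n(NO2-) = 0.004037 mol.
By Henderson-Hasselbalch, pH = pKa + log([A^-]/[HA]) = 3.35 + log(0.004037/0.001490) = 3.35 + (+0.43) = 3.78.

3.78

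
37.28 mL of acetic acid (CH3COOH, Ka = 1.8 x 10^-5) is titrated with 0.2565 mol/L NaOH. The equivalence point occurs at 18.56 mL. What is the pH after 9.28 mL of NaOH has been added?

9.28 mL is exactly half the equivalence volume (18.56/2), i.e. the half-equivalence point.
There, n(HA) = n(A^-), so pH = pKa = -log(1.8 x 10^-5) = 4.74.

4.74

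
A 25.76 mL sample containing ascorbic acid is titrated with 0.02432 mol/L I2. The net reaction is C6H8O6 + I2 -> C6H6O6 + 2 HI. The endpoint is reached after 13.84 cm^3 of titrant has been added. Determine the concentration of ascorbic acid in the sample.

0.0131 M

n(I2) = 0.02432 x 0.01384 = 0.0003366 mol.
From the balanced equation, 1 mol I2 reacts with 1 mol ascorbic acid, so n(ascorbic acid) = 0.0003366 x 1/1 = 0.0003366 mol.
[ascorbic acid] = 0.0003366 / 0.02576 L = 0.0131 M.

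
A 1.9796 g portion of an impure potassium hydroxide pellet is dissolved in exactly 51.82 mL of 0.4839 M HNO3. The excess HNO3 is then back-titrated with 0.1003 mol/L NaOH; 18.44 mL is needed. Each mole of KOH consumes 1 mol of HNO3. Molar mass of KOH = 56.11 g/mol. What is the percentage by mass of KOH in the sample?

65.8%

Total n(HNO3) added = 0.4839 x 0.05182 = 0.02508 mol.
n(NaOH) used = 0.1003 x 0.01844 = 0.001850 mol, which equals the excess n(HNO3).
So n(HNO3) consumed by the sample = 0.02508 - 0.001850 = 0.02323 mol.
n(KOH) = 0.02323 / 1 = 0.02323 mol.
mass KOH = 0.02323 x 56.11 = 1.303 g, so %KOH = 1.303/1.9796 x 100 = 65.8%.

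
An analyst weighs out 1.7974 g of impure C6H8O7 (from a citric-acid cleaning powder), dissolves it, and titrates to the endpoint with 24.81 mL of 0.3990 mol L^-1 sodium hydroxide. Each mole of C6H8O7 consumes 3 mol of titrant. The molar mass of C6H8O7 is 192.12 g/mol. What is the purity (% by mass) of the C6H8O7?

n(NaOH) = 0.3990 x 0.02481 = 0.009899 mol.
n(C6H8O7) = 0.009899 / 3 = 0.003300 mol.
mass of C6H8O7 = 0.003300 x 192.12 = 0.6339 g.
% purity = 0.6339 / 1.7974 x 100 = 35.3%.

35.3%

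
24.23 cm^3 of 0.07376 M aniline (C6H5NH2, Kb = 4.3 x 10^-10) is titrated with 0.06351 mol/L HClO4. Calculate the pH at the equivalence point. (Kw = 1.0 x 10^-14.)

3.05

n(C6H5NH2) = 0.07376 x 0.02423 = 0.001787 mol; V(HClO4) at equivalence = 0.001787/0.06351 = 0.02814 L.
At equivalence the base is fully converted to C6H5NH3+; total volume = 0.05237 L, so [C6H5NH3+] = 0.001787/0.05237 = 0.03413 M.
Ka(C6H5NH3+) = Kw/Kb = 1.0e-14 / 4.3 x 10^-10 = 2.33e-5.
[H^+] = sqrt(Ka x [C6H5NH3+]) = sqrt(2.33e-5 x 0.03413) = 0.000891 M.
pH = -log(0.000891) = 3.05.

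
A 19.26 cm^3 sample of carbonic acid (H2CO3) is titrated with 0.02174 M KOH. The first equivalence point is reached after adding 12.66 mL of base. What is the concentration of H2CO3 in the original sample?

n(KOH) = 0.02174 x 0.01266 = 0.0002752 mol.
At the first equivalence point, 1 mol OH^- react per mol H2CO3, so n(H2CO3) = 0.0002752 / 1 = 0.0002752 mol.
[H2CO3] = 0.0002752 / 0.01926 L = 0.0143 M.

0.0143 M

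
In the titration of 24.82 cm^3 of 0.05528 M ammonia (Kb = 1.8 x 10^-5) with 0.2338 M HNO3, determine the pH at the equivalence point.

5.30

n(NH3) = 0.05528 x 0.02482 = 0.001372 mol; V(HNO3) at equivalence = 0.001372/0.2338 = 0.005868 L.
At equivalence the base is fully converted to NH4+; total volume = 0.03069 L, so [NH4+] = 0.001372/0.03069 = 0.04471 M.
Ka(NH4+) = Kw/Kb = 1.0e-14 / 1.8 x 10^-5 = 5.56e-10.
[H^+] = sqrt(Ka x [NH4+]) = sqrt(5.56e-10 x 0.04471) = 4.98e-6 M.
pH = -log(4.98e-6) = 5.30.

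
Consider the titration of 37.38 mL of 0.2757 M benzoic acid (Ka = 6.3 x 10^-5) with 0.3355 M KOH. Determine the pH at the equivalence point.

8.69

n(C6H5COOH) = 0.2757 x 0.03738 = 0.01031 mol; V(KOH) at equivalence = 0.01031/0.3355 = 0.03072 L.
At equivalence all the acid is converted to C6H5COO-; total volume = 0.03738 + 0.03072 = 0.06810 L, so [C6H5COO-] = 0.01031/0.06810 = 0.1513 M.
Kb = Kw/Ka = 1.0e-14 / 6.3 x 10^-5 = 1.59e-10.
[OH^-] = sqrt(Kb x [C6H5COO-]) = sqrt(1.59e-10 x 0.1513) = 4.90e-6 M.
pOH = 5.31, so pH = 14.00 - 5.31 = 8.69.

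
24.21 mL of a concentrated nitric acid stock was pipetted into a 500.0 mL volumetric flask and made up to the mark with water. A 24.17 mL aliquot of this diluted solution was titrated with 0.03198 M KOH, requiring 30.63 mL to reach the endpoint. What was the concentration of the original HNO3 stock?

n(KOH) = 0.03198 x 0.03063 = 0.0009795 mol.
n(HNO3) in the aliquot = 0.0009795 mol.
[diluted HNO3] = 0.0009795 / 0.02417 = 0.04053 M.
Dilution factor = 500.0/24.21 = 20.65, so [stock] = 0.04053 x 20.65 = 0.837 M.

0.837 M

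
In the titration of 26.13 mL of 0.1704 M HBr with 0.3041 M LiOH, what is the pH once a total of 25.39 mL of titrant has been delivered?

12.80

n(acid) = 0.1704 x 0.02613 = 0.004453 mol; n(LiOH) added = 0.3041 x 0.02539 = 0.007721 mol.
Base is in excess by 0.007721 - 0.004453 = 0.003269 mol in a total volume of 0.05152 L.
[OH^-] = 0.003269/0.05152 = 0.06344 M, so pOH = 1.20 and pH = 14.00 - 1.20 = 12.80.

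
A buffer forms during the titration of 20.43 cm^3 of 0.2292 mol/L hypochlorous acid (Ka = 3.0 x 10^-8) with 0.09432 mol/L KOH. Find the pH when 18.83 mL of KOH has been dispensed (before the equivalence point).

7.31

Initial n(HClO) = 0.2292 x 0.02043 = 0.004683 mol.
n(KOH) added = 0.09432 x 0.01883 = 0.001776 mol, converting that many moles of HClO to ClO-.
Remaining n(HClO) = 0.002907 mol; n(ClO-) = 0.001776 mol.
By Henderson-Hasselbalch, pH = pKa + log([A^-]/[HA]) = 7.52 + log(0.001776/0.002907) = 7.52 + (-0.21) = 7.31.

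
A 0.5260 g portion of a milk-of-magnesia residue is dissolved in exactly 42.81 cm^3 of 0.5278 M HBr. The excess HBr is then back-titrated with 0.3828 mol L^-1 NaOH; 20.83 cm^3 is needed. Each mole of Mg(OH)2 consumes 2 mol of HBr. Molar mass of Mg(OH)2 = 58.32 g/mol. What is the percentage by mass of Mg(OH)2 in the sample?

81.1%

Total n(HBr) added = 0.5278 x 0.04281 = 0.02260 mol.
n(NaOH) used = 0.3828 x 0.02083 = 0.007974 mol, which equals the excess n(HBr).
So n(HBr) consumed by the sample = 0.02260 - 0.007974 = 0.01462 mol.
n(Mg(OH)2) = 0.01462 / 2 = 0.007311 mol.
mass Mg(OH)2 = 0.007311 x 58.32 = 0.4264 g, so %Mg(OH)2 = 0.4264/0.5260 x 100 = 81.1%.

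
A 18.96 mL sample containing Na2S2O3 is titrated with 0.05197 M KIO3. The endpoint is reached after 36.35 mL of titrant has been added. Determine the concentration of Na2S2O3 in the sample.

n(KIO3) = 0.05197 x 0.03635 = 0.001889 mol.
From the balanced equation, 1 mol KIO3 reacts with 6 mol Na2S2O3, so n(Na2S2O3) = 0.001889 x 6/1 = 0.01133 mol.
[Na2S2O3] = 0.01133 / 0.01896 L = 0.598 M.

0.598 M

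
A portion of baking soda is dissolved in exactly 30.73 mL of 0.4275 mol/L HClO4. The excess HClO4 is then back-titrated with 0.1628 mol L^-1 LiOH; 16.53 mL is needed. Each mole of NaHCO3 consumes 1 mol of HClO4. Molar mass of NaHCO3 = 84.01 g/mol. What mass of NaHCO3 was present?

Total n(HClO4) added = 0.4275 x 0.03073 = 0.01314 mol.
n(LiOH) used = 0.1628 x 0.01653 = 0.002691 mol, which equals the excess n(HClO4).
So n(HClO4) consumed by the sample = 0.01314 - 0.002691 = 0.01045 mol.
n(NaHCO3) = 0.01045 / 1 = 0.01045 mol.
mass = 0.01045 mol x 84.01 g/mol = 0.878 g.

0.878 g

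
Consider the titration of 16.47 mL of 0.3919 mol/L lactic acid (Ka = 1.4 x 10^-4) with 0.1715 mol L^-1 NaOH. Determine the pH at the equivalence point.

n(HC3H5O3) = 0.3919 x 0.01647 = 0.006455 mol; V(NaOH) at equivalence = 0.006455/0.1715 = 0.03764 L.
At equivalence all the acid is converted to C3H5O3-; total volume = 0.01647 + 0.03764 = 0.05411 L, so [C3H5O3-] = 0.006455/0.05411 = 0.1193 M.
Kb = Kw/Ka = 1.0e-14 / 1.4 x 10^-4 = 7.14e-11.
[OH^-] = sqrt(Kb x [C3H5O3-]) = sqrt(7.14e-11 x 0.1193) = 2.92e-6 M.
pOH = 5.53, so pH = 14.00 - 5.53 = 8.47.

8.47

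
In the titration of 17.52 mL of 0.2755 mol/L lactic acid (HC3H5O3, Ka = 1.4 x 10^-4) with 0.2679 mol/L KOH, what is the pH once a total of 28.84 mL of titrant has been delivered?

n(acid) = 0.2755 x 0.01752 = 0.004827 mol; n(KOH) added = 0.2679 x 0.02884 = 0.007726 mol.
Base is in excess by 0.007726 - 0.004827 = 0.002899 mol in a total volume of 0.04636 L.
[OH^-] = 0.002899/0.04636 = 0.06254 M, so pOH = 1.20 and pH = 14.00 - 1.20 = 12.80.

12.80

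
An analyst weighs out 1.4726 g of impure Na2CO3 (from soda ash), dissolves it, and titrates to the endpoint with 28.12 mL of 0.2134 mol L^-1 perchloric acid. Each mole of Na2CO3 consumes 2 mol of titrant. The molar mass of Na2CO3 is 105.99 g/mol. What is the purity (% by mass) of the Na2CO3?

21.6%

n(HClO4) = 0.2134 x 0.02812 = 0.006001 mol.
n(Na2CO3) = 0.006001 / 2 = 0.003000 mol.
mass of Na2CO3 = 0.003000 x 105.99 = 0.3180 g.
% purity = 0.3180 / 1.4726 x 100 = 21.6%.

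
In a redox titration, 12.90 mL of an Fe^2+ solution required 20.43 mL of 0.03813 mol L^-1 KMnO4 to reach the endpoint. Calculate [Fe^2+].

0.302 M

n(KMnO4) = 0.03813 x 0.02043 = 0.0007790 mol.
From the balanced equation, 1 mol KMnO4 reacts with 5 mol Fe^2+, so n(Fe^2+) = 0.0007790 x 5/1 = 0.003895 mol.
[Fe^2+] = 0.003895 / 0.01290 L = 0.302 M.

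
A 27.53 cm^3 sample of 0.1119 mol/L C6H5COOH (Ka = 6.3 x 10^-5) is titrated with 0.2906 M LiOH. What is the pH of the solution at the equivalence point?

n(C6H5COOH) = 0.1119 x 0.02753 = 0.003081 mol; V(LiOH) at equivalence = 0.003081/0.2906 = 0.01060 L.
At equivalence all the acid is converted to C6H5COO-; total volume = 0.02753 + 0.01060 = 0.03813 L, so [C6H5COO-] = 0.003081/0.03813 = 0.08079 M.
Kb = Kw/Ka = 1.0e-14 / 6.3 x 10^-5 = 1.59e-10.
[OH^-] = sqrt(Kb x [C6H5COO-]) = sqrt(1.59e-10 x 0.08079) = 3.58e-6 M.
pOH = 5.45, so pH = 14.00 - 5.45 = 8.55.

8.55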